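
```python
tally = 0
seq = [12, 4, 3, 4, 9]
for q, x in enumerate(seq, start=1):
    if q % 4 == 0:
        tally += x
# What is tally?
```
Trace:
  tally=0
  tally=0, q=1, x=12
  tally=0, q=2, x=4
  tally=0, q=3, x=3
  tally=4, q=4, x=4
  tally=4, q=5, x=9

Final answer: 4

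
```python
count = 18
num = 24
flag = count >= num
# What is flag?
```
Trace:
  count=18
  count=18, num=24
  count=18, num=24, flag=False

Final answer: False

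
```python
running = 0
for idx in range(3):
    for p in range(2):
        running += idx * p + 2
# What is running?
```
Trace:
  running=0
  running=2, idx=0, p=0
  running=4, idx=0, p=1
  running=6, idx=1, p=0
  running=9, idx=1, p=1
  running=11, idx=2, p=0
  running=15, idx=2, p=1

Final answer: 15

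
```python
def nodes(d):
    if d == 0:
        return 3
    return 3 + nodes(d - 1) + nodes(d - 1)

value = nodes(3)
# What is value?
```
Call trace (a repeated sub-call is expanded the first time; later identical calls just restate its return value):
nodes(d=3)
  nodes(d=2)
    nodes(d=1)
      nodes(d=0)
      -> return 3
      nodes(d=0)
      -> return 3
    -> return 9
    nodes(d=1) -> return 9  (same call as traced above)
  -> return 21
  nodes(d=2) -> return 21  (same call as traced above)
-> return 45

Final answer: 45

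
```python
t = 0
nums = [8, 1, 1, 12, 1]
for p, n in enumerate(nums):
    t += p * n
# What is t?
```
Trace:
  t=0
  t=0, p=0, n=8
  t=1, p=1, n=1
  t=3, p=2, n=1
  t=39, p=3, n=12
  t=43, p=4, n=1

Final answer: 43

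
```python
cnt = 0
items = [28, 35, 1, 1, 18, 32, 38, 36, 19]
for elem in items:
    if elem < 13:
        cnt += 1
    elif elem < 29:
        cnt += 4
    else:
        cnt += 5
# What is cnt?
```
Trace:
  cnt=0
  cnt=4, elem=28
  cnt=9, elem=35
  cnt=10, elem=1
  cnt=11, elem=1
  cnt=15, elem=18
  cnt=20, elem=32
  cnt=25, elem=38
  cnt=30, elem=36
  cnt=34, elem=19

Final answer: 34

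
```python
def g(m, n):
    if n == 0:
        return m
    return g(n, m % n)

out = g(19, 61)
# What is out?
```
Call trace:
g(m=19, n=61)
  g(m=61, n=19)
    g(m=19, n=4)
      g(m=4, n=3)
        g(m=3, n=1)
          g(m=1, n=0)
          -> return 1
        -> return 1
      -> return 1
    -> return 1
  -> return 1
-> return 1

Final answer: 1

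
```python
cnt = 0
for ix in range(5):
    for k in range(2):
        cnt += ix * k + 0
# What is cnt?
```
Trace:
  cnt=0
  cnt=0, ix=0, k=0
  cnt=0, ix=0, k=1
  cnt=0, ix=1, k=0
  cnt=1, ix=1, k=1
  cnt=1, ix=2, k=0
  cnt=3, ix=2, k=1
  cnt=3, ix=3, k=0
  cnt=6, ix=3, k=1
  cnt=6, ix=4, k=0
  cnt=10, ix=4, k=1

Final answer: 10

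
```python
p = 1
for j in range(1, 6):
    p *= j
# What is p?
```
Trace:
  p=1
  p=1, j=1
  p=2, j=2
  p=6, j=3
  p=24, j=4
  p=120, j=5

Final answer: 120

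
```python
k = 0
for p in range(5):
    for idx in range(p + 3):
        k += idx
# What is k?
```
Trace:
  k=0
  k=0, p=0, idx=0
  k=1, p=0, idx=1
  k=3, p=0, idx=2
  k=3, p=1, idx=0
  k=4, p=1, idx=1
  k=6, p=1, idx=2
  k=9, p=1, idx=3
  k=9, p=2, idx=0
  k=10, p=2, idx=1
  k=12, p=2, idx=2
  k=15, p=2, idx=3
  k=19, p=2, idx=4
  k=19, p=3, idx=0
  k=20, p=3, idx=1
  k=22, p=3, idx=2
  k=25, p=3, idx=3
  k=29, p=3, idx=4
  k=34, p=3, idx=5
  k=34, p=4, idx=0
  k=35, p=4, idx=1
  k=37, p=4, idx=2
  k=40, p=4, idx=3
  k=44, p=4, idx=4
  k=49, p=4, idx=5
  k=55, p=4, idx=6

Final answer: 55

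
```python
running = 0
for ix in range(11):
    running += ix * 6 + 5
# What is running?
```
Trace:
  running=0
  running=5, ix=0
  running=16, ix=1
  running=33, ix=2
  running=56, ix=3
  running=85, ix=4
  running=120, ix=5
  running=161, ix=6
  running=208, ix=7
  running=261, ix=8
  running=320, ix=9
  running=385, ix=10

Final answer: 385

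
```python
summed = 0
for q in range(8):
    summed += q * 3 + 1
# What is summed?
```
Trace:
  summed=0
  summed=1, q=0
  summed=5, q=1
  summed=12, q=2
  summed=22, q=3
  summed=35, q=4
  summed=51, q=5
  summed=70, q=6
  summed=92, q=7

Final answer: 92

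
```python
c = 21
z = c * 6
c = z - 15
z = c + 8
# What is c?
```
Trace:
  c=21
  c=21, z=126
  c=111, z=126
  c=111, z=119

Final answer: 111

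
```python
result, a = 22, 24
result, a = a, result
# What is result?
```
Trace:
  result=22, a=24
  result=24, a=22

Final answer: 24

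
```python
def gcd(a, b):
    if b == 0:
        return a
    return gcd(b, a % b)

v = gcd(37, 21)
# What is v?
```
Call trace:
gcd(a=37, b=21)
  gcd(a=21, b=16)
    gcd(a=16, b=5)
      gcd(a=5, b=1)
        gcd(a=1, b=0)
        -> return 1
      -> return 1
    -> return 1
  -> return 1
-> return 1

Final answer: 1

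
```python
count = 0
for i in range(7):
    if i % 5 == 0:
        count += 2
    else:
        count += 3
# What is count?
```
Trace:
  count=0
  count=2, i=0
  count=5, i=1
  count=8, i=2
  count=11, i=3
  count=14, i=4
  count=16, i=5
  count=19, i=6

Final answer: 19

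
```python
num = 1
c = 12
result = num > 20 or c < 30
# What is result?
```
Trace:
  num=1
  num=1, c=12
  num=1, c=12, result=True

Final answer: True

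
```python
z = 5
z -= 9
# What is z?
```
Trace:
  z=5
  z=-4

Final answer: -4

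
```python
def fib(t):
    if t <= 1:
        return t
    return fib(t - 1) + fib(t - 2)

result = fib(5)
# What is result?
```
Call trace (a repeated sub-call is expanded the first time; later identical calls just restate its return value):
fib(t=5)
  fib(t=4)
    fib(t=3)
      fib(t=2)
        fib(t=1)
        -> return 1
        fib(t=0)
        -> return 0
      -> return 1
      fib(t=1)
      -> return 1
    -> return 2
    fib(t=2) -> return 1  (same call as traced above)
  -> return 3
  fib(t=3) -> return 2  (same call as traced above)
-> return 5

Final answer: 5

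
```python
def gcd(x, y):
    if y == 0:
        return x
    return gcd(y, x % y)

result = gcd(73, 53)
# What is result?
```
Call trace:
gcd(x=73, y=53)
  gcd(x=53, y=20)
    gcd(x=20, y=13)
      gcd(x=13, y=7)
        gcd(x=7, y=6)
          gcd(x=6, y=1)
            gcd(x=1, y=0)
            -> return 1
          -> return 1
        -> return 1
      -> return 1
    -> return 1
  -> return 1
-> return 1

Final answer: 1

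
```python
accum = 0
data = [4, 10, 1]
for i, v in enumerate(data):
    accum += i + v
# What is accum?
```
Trace:
  accum=0
  accum=4, i=0, v=4
  accum=15, i=1, v=10
  accum=18, i=2, v=1

Final answer: 18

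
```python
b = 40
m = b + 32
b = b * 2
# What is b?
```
Trace:
  b=40
  b=40, m=72
  b=80, m=72

Final answer: 80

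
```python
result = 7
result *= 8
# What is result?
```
Trace:
  result=7
  result=56

Final answer: 56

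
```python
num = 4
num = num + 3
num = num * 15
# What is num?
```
Trace:
  num=4
  num=7
  num=105

Final answer: 105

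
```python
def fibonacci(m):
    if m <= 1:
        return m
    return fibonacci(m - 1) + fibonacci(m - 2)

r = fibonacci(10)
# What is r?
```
Call trace (a repeated sub-call is expanded the first time; later identical calls just restate its return value):
fibonacci(m=10)
  fibonacci(m=9)
    fibonacci(m=8)
      fibonacci(m=7)
        fibonacci(m=6)
          fibonacci(m=5)
            fibonacci(m=4)
              fibonacci(m=3)
                fibonacci(m=2)
                  fibonacci(m=1)
                  -> return 1
                  fibonacci(m=0)
                  -> return 0
                -> return 1
                fibonacci(m=1)
                -> return 1
              -> return 2
              fibonacci(m=2) -> return 1  (same call as traced above)
            -> return 3
            fibonacci(m=3) -> return 2  (same call as traced above)
          -> return 5
          fibonacci(m=4) -> return 3  (same call as traced above)
        -> return 8
        fibonacci(m=5) -> return 5  (same call as traced above)
      -> return 13
      fibonacci(m=6) -> return 8  (same call as traced above)
    -> return 21
    fibonacci(m=7) -> return 13  (same call as traced above)
  -> return 34
  fibonacci(m=8) -> return 21  (same call as traced above)
-> return 55

Final answer: 55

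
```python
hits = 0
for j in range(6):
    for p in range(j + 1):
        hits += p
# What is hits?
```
Trace:
  hits=0
  hits=0, j=0, p=0
  hits=0, j=1, p=0
  hits=1, j=1, p=1
  hits=1, j=2, p=0
  hits=2, j=2, p=1
  hits=4, j=2, p=2
  hits=4, j=3, p=0
  hits=5, j=3, p=1
  hits=7, j=3, p=2
  hits=10, j=3, p=3
  hits=10, j=4, p=0
  hits=11, j=4, p=1
  hits=13, j=4, p=2
  hits=16, j=4, p=3
  hits=20, j=4, p=4
  hits=20, j=5, p=0
  hits=21, j=5, p=1
  hits=23, j=5, p=2
  hits=26, j=5, p=3
  hits=30, j=5, p=4
  hits=35, j=5, p=5

Final answer: 35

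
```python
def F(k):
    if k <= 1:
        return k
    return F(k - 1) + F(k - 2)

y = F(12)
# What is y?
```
Call trace (a repeated sub-call is expanded the first time; later identical calls just restate its return value):
F(k=12)
  F(k=11)
    F(k=10)
      F(k=9)
        F(k=8)
          F(k=7)
            F(k=6)
              F(k=5)
                F(k=4)
                  F(k=3)
                    F(k=2)
                      F(k=1)
                      -> return 1
                      F(k=0)
                      -> return 0
                    -> return 1
                    F(k=1)
                    -> return 1
                  -> return 2
                  F(k=2) -> return 1  (same call as traced above)
                -> return 3
                F(k=3) -> return 2  (same call as traced above)
              -> return 5
              F(k=4) -> return 3  (same call as traced above)
            -> return 8
            F(k=5) -> return 5  (same call as traced above)
          -> return 13
          F(k=6) -> return 8  (same call as traced above)
        -> return 21
        F(k=7) -> return 13  (same call as traced above)
      -> return 34
      F(k=8) -> return 21  (same call as traced above)
    -> return 55
    F(k=9) -> return 34  (same call as traced above)
  -> return 89
  F(k=10) -> return 55  (same call as traced above)
-> return 144

Final answer: 144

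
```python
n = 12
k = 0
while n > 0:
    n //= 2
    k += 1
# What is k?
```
Trace:
  n=12
  n=12, k=0
  n=6, k=1
  n=3, k=2
  n=1, k=3
  n=0, k=4

Final answer: 4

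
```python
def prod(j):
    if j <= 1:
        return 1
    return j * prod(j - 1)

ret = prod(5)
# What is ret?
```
Call trace:
prod(j=5)
  prod(j=4)
    prod(j=3)
      prod(j=2)
        prod(j=1)
        -> return 1
      -> return 2
    -> return 6
  -> return 24
-> return 120

Final answer: 120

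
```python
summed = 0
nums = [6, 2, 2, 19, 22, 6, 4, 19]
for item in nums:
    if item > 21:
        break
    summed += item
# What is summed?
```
Trace:
  summed=0
  summed=6, item=6
  summed=8, item=2
  summed=10, item=2
  summed=29, item=19
  summed=29, item=22

Final answer: 29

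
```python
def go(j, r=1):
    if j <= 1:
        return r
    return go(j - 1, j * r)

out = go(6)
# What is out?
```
Call trace:
go(j=6, r=1)
  go(j=5, r=6)
    go(j=4, r=30)
      go(j=3, r=120)
        go(j=2, r=360)
          go(j=1, r=720)
          -> return 720
        -> return 720
      -> return 720
    -> return 720
  -> return 720
-> return 720

Final answer: 720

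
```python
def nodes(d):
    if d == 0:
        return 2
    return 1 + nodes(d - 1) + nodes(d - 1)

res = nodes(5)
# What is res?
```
Call trace (a repeated sub-call is expanded the first time; later identical calls just restate its return value):
nodes(d=5)
  nodes(d=4)
    nodes(d=3)
      nodes(d=2)
        nodes(d=1)
          nodes(d=0)
          -> return 2
          nodes(d=0)
          -> return 2
        -> return 5
        nodes(d=1) -> return 5  (same call as traced above)
      -> return 11
      nodes(d=2) -> return 11  (same call as traced above)
    -> return 23
    nodes(d=3) -> return 23  (same call as traced above)
  -> return 47
  nodes(d=4) -> return 47  (same call as traced above)
-> return 95

Final answer: 95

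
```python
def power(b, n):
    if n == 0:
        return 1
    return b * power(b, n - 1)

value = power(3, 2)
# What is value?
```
Call trace:
power(b=3, n=2)
  power(b=3, n=1)
    power(b=3, n=0)
    -> return 1
  -> return 3
-> return 9

Final answer: 9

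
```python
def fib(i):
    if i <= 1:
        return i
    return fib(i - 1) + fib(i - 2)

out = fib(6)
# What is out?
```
Call trace (a repeated sub-call is expanded the first time; later identical calls just restate its return value):
fib(i=6)
  fib(i=5)
    fib(i=4)
      fib(i=3)
        fib(i=2)
          fib(i=1)
          -> return 1
          fib(i=0)
          -> return 0
        -> return 1
        fib(i=1)
        -> return 1
      -> return 2
      fib(i=2) -> return 1  (same call as traced above)
    -> return 3
    fib(i=3) -> return 2  (same call as traced above)
  -> return 5
  fib(i=4) -> return 3  (same call as traced above)
-> return 8

Final answer: 8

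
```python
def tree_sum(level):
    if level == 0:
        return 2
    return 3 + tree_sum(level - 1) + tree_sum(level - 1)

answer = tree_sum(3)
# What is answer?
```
Call trace (a repeated sub-call is expanded the first time; later identical calls just restate its return value):
tree_sum(level=3)
  tree_sum(level=2)
    tree_sum(level=1)
      tree_sum(level=0)
      -> return 2
      tree_sum(level=0)
      -> return 2
    -> return 7
    tree_sum(level=1) -> return 7  (same call as traced above)
  -> return 17
  tree_sum(level=2) -> return 17  (same call as traced above)
-> return 37

Final answer: 37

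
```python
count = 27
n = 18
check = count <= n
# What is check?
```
Trace:
  count=27
  count=27, n=18
  count=27, n=18, check=False

Final answer: False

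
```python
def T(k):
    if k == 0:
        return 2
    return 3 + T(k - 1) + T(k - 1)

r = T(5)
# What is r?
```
Call trace (a repeated sub-call is expanded the first time; later identical calls just restate its return value):
T(k=5)
  T(k=4)
    T(k=3)
      T(k=2)
        T(k=1)
          T(k=0)
          -> return 2
          T(k=0)
          -> return 2
        -> return 7
        T(k=1) -> return 7  (same call as traced above)
      -> return 17
      T(k=2) -> return 17  (same call as traced above)
    -> return 37
    T(k=3) -> return 37  (same call as traced above)
  -> return 77
  T(k=4) -> return 77  (same call as traced above)
-> return 157

Final answer: 157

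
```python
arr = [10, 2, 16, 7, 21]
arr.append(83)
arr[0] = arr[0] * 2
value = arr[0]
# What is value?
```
Trace:
  arr=[10, 2, 16, 7, 21]
  arr=[10, 2, 16, 7, 21, 83]
  arr=[20, 2, 16, 7, 21, 83]
  arr=[20, 2, 16, 7, 21, 83], value=20

Final answer: 20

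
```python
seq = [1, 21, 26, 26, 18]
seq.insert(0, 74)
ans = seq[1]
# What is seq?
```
Trace:
  seq=[1, 21, 26, 26, 18]
  seq=[74, 1, 21, 26, 26, 18]
  seq=[74, 1, 21, 26, 26, 18], ans=1

Final answer: [74, 1, 21, 26, 26, 18]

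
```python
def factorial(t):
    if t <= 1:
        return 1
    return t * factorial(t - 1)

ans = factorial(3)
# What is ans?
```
Call trace:
factorial(t=3)
  factorial(t=2)
    factorial(t=1)
    -> return 1
  -> return 2
-> return 6

Final answer: 6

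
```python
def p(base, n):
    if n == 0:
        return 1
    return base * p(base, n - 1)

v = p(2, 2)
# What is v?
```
Call trace:
p(base=2, n=2)
  p(base=2, n=1)
    p(base=2, n=0)
    -> return 1
  -> return 2
-> return 4

Final answer: 4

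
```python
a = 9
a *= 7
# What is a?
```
Trace:
  a=9
  a=63

Final answer: 63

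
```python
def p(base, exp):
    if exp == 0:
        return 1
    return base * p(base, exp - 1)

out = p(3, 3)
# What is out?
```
Call trace:
p(base=3, exp=3)
  p(base=3, exp=2)
    p(base=3, exp=1)
      p(base=3, exp=0)
      -> return 1
    -> return 3
  -> return 9
-> return 27

Final answer: 27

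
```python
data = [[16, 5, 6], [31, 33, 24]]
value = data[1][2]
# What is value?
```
Trace:
  data=[[16, 5, 6], [31, 33, 24]]
  data=[[16, 5, 6], [31, 33, 24]], value=24

Final answer: 24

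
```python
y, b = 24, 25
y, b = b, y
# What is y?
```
Trace:
  y=24, b=25
  y=25, b=24

Final answer: 25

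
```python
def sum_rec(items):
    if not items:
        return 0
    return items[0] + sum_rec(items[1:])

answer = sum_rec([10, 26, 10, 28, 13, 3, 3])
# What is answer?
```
Call trace:
sum_rec(items=[10, 26, 10, 28, 13, 3, 3])
  sum_rec(items=[26, 10, 28, 13, 3, 3])
    sum_rec(items=[10, 28, 13, 3, 3])
      sum_rec(items=[28, 13, 3, 3])
        sum_rec(items=[13, 3, 3])
          sum_rec(items=[3, 3])
            sum_rec(items=[3])
              sum_rec(items=[])
              -> return 0
            -> return 3
          -> return 6
        -> return 19
      -> return 47
    -> return 57
  -> return 83
-> return 93

Final answer: 93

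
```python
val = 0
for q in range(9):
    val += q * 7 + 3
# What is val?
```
Trace:
  val=0
  val=3, q=0
  val=13, q=1
  val=30, q=2
  val=54, q=3
  val=85, q=4
  val=123, q=5
  val=168, q=6
  val=220, q=7
  val=279, q=8

Final answer: 279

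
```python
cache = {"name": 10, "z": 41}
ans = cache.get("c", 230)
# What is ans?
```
Trace:
  cache={'name': 10, 'z': 41}
  cache={'name': 10, 'z': 41}, ans=230

Final answer: 230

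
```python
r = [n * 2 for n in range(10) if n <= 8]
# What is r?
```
Trace:
  n=0
  n=1
  n=2
  n=3
  n=4
  n=5
  n=6
  n=7
  n=8
  n=9
  r=[0, 2, 4, 6, 8, 10, 12, 14, 16]

Final answer: [0, 2, 4, 6, 8, 10, 12, 14, 16]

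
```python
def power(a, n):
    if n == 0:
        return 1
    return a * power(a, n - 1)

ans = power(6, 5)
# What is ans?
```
Call trace:
power(a=6, n=5)
  power(a=6, n=4)
    power(a=6, n=3)
      power(a=6, n=2)
        power(a=6, n=1)
          power(a=6, n=0)
          -> return 1
        -> return 6
      -> return 36
    -> return 216
  -> return 1296
-> return 7776

Final answer: 7776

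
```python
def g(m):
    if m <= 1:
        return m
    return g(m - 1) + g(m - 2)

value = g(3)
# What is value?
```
Call trace:
g(m=3)
  g(m=2)
    g(m=1)
    -> return 1
    g(m=0)
    -> return 0
  -> return 1
  g(m=1)
  -> return 1
-> return 2

Final answer: 2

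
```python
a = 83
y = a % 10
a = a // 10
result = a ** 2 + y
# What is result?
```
Trace:
  a=83
  a=83, y=3
  a=8, y=3
  a=8, y=3, result=67

Final answer: 67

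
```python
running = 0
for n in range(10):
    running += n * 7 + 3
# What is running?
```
Trace:
  running=0
  running=3, n=0
  running=13, n=1
  running=30, n=2
  running=54, n=3
  running=85, n=4
  running=123, n=5
  running=168, n=6
  running=220, n=7
  running=279, n=8
  running=345, n=9

Final answer: 345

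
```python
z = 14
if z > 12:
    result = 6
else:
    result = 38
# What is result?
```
Trace:
  z=14
  z=14, result=6

Final answer: 6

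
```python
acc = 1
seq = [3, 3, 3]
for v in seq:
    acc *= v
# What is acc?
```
Trace:
  acc=1
  acc=3, v=3
  acc=9, v=3
  acc=27, v=3

Final answer: 27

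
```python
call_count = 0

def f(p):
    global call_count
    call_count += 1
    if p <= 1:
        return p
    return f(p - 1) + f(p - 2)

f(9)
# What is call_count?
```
Call trace (a repeated sub-call is expanded the first time; later identical calls just restate its return value):
f(p=9)
  f(p=8)
    f(p=7)
      f(p=6)
        f(p=5)
          f(p=4)
            f(p=3)
              f(p=2)
                f(p=1)
                -> return 1
                f(p=0)
                -> return 0
              -> return 1
              f(p=1)
              -> return 1
            -> return 2
            f(p=2) -> return 1  (same call as traced above)
          -> return 3
          f(p=3) -> return 2  (same call as traced above)
        -> return 5
        f(p=4) -> return 3  (same call as traced above)
      -> return 8
      f(p=5) -> return 5  (same call as traced above)
    -> return 13
    f(p=6) -> return 8  (same call as traced above)
  -> return 21
  f(p=7) -> return 13  (same call as traced above)
-> return 34

call_count is incremented once per call, so count the calls in each subtree. Let C(p) = number of calls made by f(p).
C(0) = C(1) = 1 (base case, no recursion); C(p) = 1 + C(p - 1) + C(p - 2) otherwise.
C(2) = 1 + C(1) + C(0) = 1 + 1 + 1 = 3
C(3) = 1 + C(2) + C(1) = 1 + 3 + 1 = 5
C(4) = 1 + C(3) + C(2) = 1 + 5 + 3 = 9
C(5) = 1 + C(4) + C(3) = 1 + 9 + 5 = 15
C(6) = 1 + C(5) + C(4) = 1 + 15 + 9 = 25
C(7) = 1 + C(6) + C(5) = 1 + 25 + 15 = 41
C(8) = 1 + C(7) + C(6) = 1 + 41 + 25 = 67
C(9) = 1 + C(8) + C(7) = 1 + 67 + 41 = 109
call_count = C(9) = 109

Final answer: 109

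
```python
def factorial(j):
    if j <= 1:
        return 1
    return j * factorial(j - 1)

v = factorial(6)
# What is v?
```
Call trace:
factorial(j=6)
  factorial(j=5)
    factorial(j=4)
      factorial(j=3)
        factorial(j=2)
          factorial(j=1)
          -> return 1
        -> return 2
      -> return 6
    -> return 24
  -> return 120
-> return 720

Final answer: 720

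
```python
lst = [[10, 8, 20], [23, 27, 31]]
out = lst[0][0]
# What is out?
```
Trace:
  lst=[[10, 8, 20], [23, 27, 31]]
  lst=[[10, 8, 20], [23, 27, 31]], out=10

Final answer: 10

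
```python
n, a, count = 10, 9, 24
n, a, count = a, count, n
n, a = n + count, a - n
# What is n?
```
Trace:
  n=10, a=9, count=24
  n=9, a=24, count=10
  n=19, a=15, count=10

Final answer: 19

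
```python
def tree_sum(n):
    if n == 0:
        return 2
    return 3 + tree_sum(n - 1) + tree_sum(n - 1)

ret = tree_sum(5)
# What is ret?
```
Call trace (a repeated sub-call is expanded the first time; later identical calls just restate its return value):
tree_sum(n=5)
  tree_sum(n=4)
    tree_sum(n=3)
      tree_sum(n=2)
        tree_sum(n=1)
          tree_sum(n=0)
          -> return 2
          tree_sum(n=0)
          -> return 2
        -> return 7
        tree_sum(n=1) -> return 7  (same call as traced above)
      -> return 17
      tree_sum(n=2) -> return 17  (same call as traced above)
    -> return 37
    tree_sum(n=3) -> return 37  (same call as traced above)
  -> return 77
  tree_sum(n=4) -> return 77  (same call as traced above)
-> return 157

Final answer: 157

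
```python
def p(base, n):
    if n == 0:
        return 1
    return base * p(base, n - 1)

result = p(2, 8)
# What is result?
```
Call trace:
p(base=2, n=8)
  p(base=2, n=7)
    p(base=2, n=6)
      p(base=2, n=5)
        p(base=2, n=4)
          p(base=2, n=3)
            p(base=2, n=2)
              p(base=2, n=1)
                p(base=2, n=0)
                -> return 1
              -> return 2
            -> return 4
          -> return 8
        -> return 16
      -> return 32
    -> return 64
  -> return 128
-> return 256

Final answer: 256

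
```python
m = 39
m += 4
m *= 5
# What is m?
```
Trace:
  m=39
  m=43
  m=215

Final answer: 215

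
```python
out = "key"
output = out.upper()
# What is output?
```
Trace:
  out='key'
  out='key', output='KEY'

Final answer: 'KEY'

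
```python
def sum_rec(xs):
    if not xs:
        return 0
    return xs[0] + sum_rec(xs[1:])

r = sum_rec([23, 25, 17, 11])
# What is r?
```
Call trace:
sum_rec(xs=[23, 25, 17, 11])
  sum_rec(xs=[25, 17, 11])
    sum_rec(xs=[17, 11])
      sum_rec(xs=[11])
        sum_rec(xs=[])
        -> return 0
      -> return 11
    -> return 28
  -> return 53
-> return 76

Final answer: 76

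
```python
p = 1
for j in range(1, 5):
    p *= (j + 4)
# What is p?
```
Trace:
  p=1
  p=5, j=1
  p=30, j=2
  p=210, j=3
  p=1680, j=4

Final answer: 1680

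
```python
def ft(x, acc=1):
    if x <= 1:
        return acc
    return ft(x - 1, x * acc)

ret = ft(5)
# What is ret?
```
Call trace:
ft(x=5, acc=1)
  ft(x=4, acc=5)
    ft(x=3, acc=20)
      ft(x=2, acc=60)
        ft(x=1, acc=120)
        -> return 120
      -> return 120
    -> return 120
  -> return 120
-> return 120

Final answer: 120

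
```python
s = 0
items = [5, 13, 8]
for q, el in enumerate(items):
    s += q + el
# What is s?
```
Trace:
  s=0
  s=5, q=0, el=5
  s=19, q=1, el=13
  s=29, q=2, el=8

Final answer: 29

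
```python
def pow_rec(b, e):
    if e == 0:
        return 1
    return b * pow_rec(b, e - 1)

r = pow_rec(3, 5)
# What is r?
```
Call trace:
pow_rec(b=3, e=5)
  pow_rec(b=3, e=4)
    pow_rec(b=3, e=3)
      pow_rec(b=3, e=2)
        pow_rec(b=3, e=1)
          pow_rec(b=3, e=0)
          -> return 1
        -> return 3
      -> return 9
    -> return 27
  -> return 81
-> return 243

Final answer: 243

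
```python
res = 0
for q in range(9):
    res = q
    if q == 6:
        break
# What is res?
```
Trace:
  res=0
  res=0, q=0
  res=1, q=1
  res=2, q=2
  res=3, q=3
  res=4, q=4
  res=5, q=5
  res=6, q=6

Final answer: 6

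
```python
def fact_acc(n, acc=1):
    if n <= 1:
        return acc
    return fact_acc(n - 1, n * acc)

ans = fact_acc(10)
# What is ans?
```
Call trace:
fact_acc(n=10, acc=1)
  fact_acc(n=9, acc=10)
    fact_acc(n=8, acc=90)
      fact_acc(n=7, acc=720)
        fact_acc(n=6, acc=5040)
          fact_acc(n=5, acc=30240)
            fact_acc(n=4, acc=151200)
              fact_acc(n=3, acc=604800)
                fact_acc(n=2, acc=1814400)
                  fact_acc(n=1, acc=3628800)
                  -> return 3628800
                -> return 3628800
              -> return 3628800
            -> return 3628800
          -> return 3628800
        -> return 3628800
      -> return 3628800
    -> return 3628800
  -> return 3628800
-> return 3628800

Final answer: 3628800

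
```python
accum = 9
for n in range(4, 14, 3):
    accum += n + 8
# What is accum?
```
Trace:
  accum=9
  accum=21, n=4
  accum=36, n=7
  accum=54, n=10
  accum=75, n=13

Final answer: 75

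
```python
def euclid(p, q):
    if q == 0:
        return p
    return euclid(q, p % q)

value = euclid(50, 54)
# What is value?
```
Call trace:
euclid(p=50, q=54)
  euclid(p=54, q=50)
    euclid(p=50, q=4)
      euclid(p=4, q=2)
        euclid(p=2, q=0)
        -> return 2
      -> return 2
    -> return 2
  -> return 2
-> return 2

Final answer: 2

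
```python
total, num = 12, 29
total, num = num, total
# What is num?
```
Trace:
  total=12, num=29
  total=29, num=12

Final answer: 12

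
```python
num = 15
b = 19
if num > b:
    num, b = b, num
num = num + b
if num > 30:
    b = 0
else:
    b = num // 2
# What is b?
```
Trace:
  num=15
  num=15, b=19
  num=15, b=19
  num=34, b=19
  num=34, b=0

Final answer: 0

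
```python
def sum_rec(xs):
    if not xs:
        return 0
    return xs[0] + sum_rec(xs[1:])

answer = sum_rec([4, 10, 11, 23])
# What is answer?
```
Call trace:
sum_rec(xs=[4, 10, 11, 23])
  sum_rec(xs=[10, 11, 23])
    sum_rec(xs=[11, 23])
      sum_rec(xs=[23])
        sum_rec(xs=[])
        -> return 0
      -> return 23
    -> return 34
  -> return 44
-> return 48

Final answer: 48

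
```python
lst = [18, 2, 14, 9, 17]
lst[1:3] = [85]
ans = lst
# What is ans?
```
Trace:
  lst=[18, 2, 14, 9, 17]
  lst=[18, 85, 9, 17]
  lst=[18, 85, 9, 17], ans=[18, 85, 9, 17]

Final answer: [18, 85, 9, 17]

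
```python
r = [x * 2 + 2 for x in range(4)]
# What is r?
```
Trace:
  x=0
  x=1
  x=2
  x=3
  r=[2, 4, 6, 8]

Final answer: [2, 4, 6, 8]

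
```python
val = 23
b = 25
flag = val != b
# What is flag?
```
Trace:
  val=23
  val=23, b=25
  val=23, b=25, flag=True

Final answer: True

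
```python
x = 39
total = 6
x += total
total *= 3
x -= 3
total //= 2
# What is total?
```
Trace:
  x=39
  x=39, total=6
  x=45, total=6
  x=45, total=18
  x=42, total=18
  x=42, total=9

Final answer: 9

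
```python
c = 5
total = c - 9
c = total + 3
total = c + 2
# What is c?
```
Trace:
  c=5
  c=5, total=-4
  c=-1, total=-4
  c=-1, total=1

Final answer: -1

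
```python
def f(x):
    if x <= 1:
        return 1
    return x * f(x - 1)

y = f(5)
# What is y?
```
Call trace:
f(x=5)
  f(x=4)
    f(x=3)
      f(x=2)
        f(x=1)
        -> return 1
      -> return 2
    -> return 6
  -> return 24
-> return 120

Final answer: 120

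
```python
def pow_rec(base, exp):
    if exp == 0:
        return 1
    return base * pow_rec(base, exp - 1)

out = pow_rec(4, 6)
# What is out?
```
Call trace:
pow_rec(base=4, exp=6)
  pow_rec(base=4, exp=5)
    pow_rec(base=4, exp=4)
      pow_rec(base=4, exp=3)
        pow_rec(base=4, exp=2)
          pow_rec(base=4, exp=1)
            pow_rec(base=4, exp=0)
            -> return 1
          -> return 4
        -> return 16
      -> return 64
    -> return 256
  -> return 1024
-> return 4096

Final answer: 4096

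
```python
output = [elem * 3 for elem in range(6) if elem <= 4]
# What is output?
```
Trace:
  elem=0
  elem=1
  elem=2
  elem=3
  elem=4
  elem=5
  output=[0, 3, 6, 9, 12]

Final answer: [0, 3, 6, 9, 12]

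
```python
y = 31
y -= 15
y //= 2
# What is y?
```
Trace:
  y=31
  y=16
  y=8

Final answer: 8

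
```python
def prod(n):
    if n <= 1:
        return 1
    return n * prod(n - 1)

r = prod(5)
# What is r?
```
Call trace:
prod(n=5)
  prod(n=4)
    prod(n=3)
      prod(n=2)
        prod(n=1)
        -> return 1
      -> return 2
    -> return 6
  -> return 24
-> return 120

Final answer: 120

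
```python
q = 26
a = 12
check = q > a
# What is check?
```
Trace:
  q=26
  q=26, a=12
  q=26, a=12, check=True

Final answer: True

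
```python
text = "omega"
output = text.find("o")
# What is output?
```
Trace:
  text='omega'
  text='omega', output=0

Final answer: 0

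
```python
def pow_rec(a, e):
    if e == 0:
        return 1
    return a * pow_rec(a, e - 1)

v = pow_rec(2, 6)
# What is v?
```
Call trace:
pow_rec(a=2, e=6)
  pow_rec(a=2, e=5)
    pow_rec(a=2, e=4)
      pow_rec(a=2, e=3)
        pow_rec(a=2, e=2)
          pow_rec(a=2, e=1)
            pow_rec(a=2, e=0)
            -> return 1
          -> return 2
        -> return 4
      -> return 8
    -> return 16
  -> return 32
-> return 64

Final answer: 64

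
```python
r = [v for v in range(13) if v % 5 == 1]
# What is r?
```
Trace:
  v=0
  v=1
  v=2
  v=3
  v=4
  v=5
  v=6
  v=7
  v=8
  v=9
  v=10
  v=11
  v=12
  r=[1, 6, 11]

Final answer: [1, 6, 11]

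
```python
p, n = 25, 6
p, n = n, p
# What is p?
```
Trace:
  p=25, n=6
  p=6, n=25

Final answer: 6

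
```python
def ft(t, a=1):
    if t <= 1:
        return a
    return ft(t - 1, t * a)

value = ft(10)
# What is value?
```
Call trace:
ft(t=10, a=1)
  ft(t=9, a=10)
    ft(t=8, a=90)
      ft(t=7, a=720)
        ft(t=6, a=5040)
          ft(t=5, a=30240)
            ft(t=4, a=151200)
              ft(t=3, a=604800)
                ft(t=2, a=1814400)
                  ft(t=1, a=3628800)
                  -> return 3628800
                -> return 3628800
              -> return 3628800
            -> return 3628800
          -> return 3628800
        -> return 3628800
      -> return 3628800
    -> return 3628800
  -> return 3628800
-> return 3628800

Final answer: 3628800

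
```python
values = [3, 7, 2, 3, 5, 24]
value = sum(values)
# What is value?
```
Trace:
  values=[3, 7, 2, 3, 5, 24]
  values=[3, 7, 2, 3, 5, 24], value=44

Final answer: 44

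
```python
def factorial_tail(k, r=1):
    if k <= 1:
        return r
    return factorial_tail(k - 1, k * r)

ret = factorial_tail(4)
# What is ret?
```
Call trace:
factorial_tail(k=4, r=1)
  factorial_tail(k=3, r=4)
    factorial_tail(k=2, r=12)
      factorial_tail(k=1, r=24)
      -> return 24
    -> return 24
  -> return 24
-> return 24

Final answer: 24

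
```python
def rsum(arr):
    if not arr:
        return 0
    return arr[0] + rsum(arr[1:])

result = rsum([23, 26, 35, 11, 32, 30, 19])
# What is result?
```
Call trace:
rsum(arr=[23, 26, 35, 11, 32, 30, 19])
  rsum(arr=[26, 35, 11, 32, 30, 19])
    rsum(arr=[35, 11, 32, 30, 19])
      rsum(arr=[11, 32, 30, 19])
        rsum(arr=[32, 30, 19])
          rsum(arr=[30, 19])
            rsum(arr=[19])
              rsum(arr=[])
              -> return 0
            -> return 19
          -> return 49
        -> return 81
      -> return 92
    -> return 127
  -> return 153
-> return 176

Final answer: 176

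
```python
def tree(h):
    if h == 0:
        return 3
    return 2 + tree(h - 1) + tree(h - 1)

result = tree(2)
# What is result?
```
Call trace (a repeated sub-call is expanded the first time; later identical calls just restate its return value):
tree(h=2)
  tree(h=1)
    tree(h=0)
    -> return 3
    tree(h=0)
    -> return 3
  -> return 8
  tree(h=1) -> return 8  (same call as traced above)
-> return 18

Final answer: 18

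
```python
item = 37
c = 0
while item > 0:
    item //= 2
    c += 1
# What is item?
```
Trace:
  item=37
  item=37, c=0
  item=18, c=1
  item=9, c=2
  item=4, c=3
  item=2, c=4
  item=1, c=5
  item=0, c=6

Final answer: 0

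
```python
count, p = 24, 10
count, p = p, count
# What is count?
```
Trace:
  count=24, p=10
  count=10, p=24

Final answer: 10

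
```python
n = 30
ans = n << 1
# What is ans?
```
Trace:
  n=30
  n=30, ans=60

Final answer: 60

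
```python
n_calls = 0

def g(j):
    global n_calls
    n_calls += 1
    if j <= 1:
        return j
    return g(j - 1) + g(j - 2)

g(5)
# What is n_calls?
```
Call trace (a repeated sub-call is expanded the first time; later identical calls just restate its return value):
g(j=5)
  g(j=4)
    g(j=3)
      g(j=2)
        g(j=1)
        -> return 1
        g(j=0)
        -> return 0
      -> return 1
      g(j=1)
      -> return 1
    -> return 2
    g(j=2) -> return 1  (same call as traced above)
  -> return 3
  g(j=3) -> return 2  (same call as traced above)
-> return 5

n_calls is incremented once per call, so count the calls in each subtree. Let C(j) = number of calls made by g(j).
C(0) = C(1) = 1 (base case, no recursion); C(j) = 1 + C(j - 1) + C(j - 2) otherwise.
C(2) = 1 + C(1) + C(0) = 1 + 1 + 1 = 3
C(3) = 1 + C(2) + C(1) = 1 + 3 + 1 = 5
C(4) = 1 + C(3) + C(2) = 1 + 5 + 3 = 9
C(5) = 1 + C(4) + C(3) = 1 + 9 + 5 = 15
n_calls = C(5) = 15

Final answer: 15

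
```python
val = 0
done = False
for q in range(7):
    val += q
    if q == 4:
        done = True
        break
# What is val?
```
Trace:
  val=0
  val=0, done=False
  val=0, done=False, q=0
  val=1, done=False, q=1
  val=3, done=False, q=2
  val=6, done=False, q=3
  val=10, done=True, q=4

Final answer: 10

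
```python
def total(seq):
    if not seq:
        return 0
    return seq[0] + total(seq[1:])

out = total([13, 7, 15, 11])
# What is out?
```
Call trace:
total(seq=[13, 7, 15, 11])
  total(seq=[7, 15, 11])
    total(seq=[15, 11])
      total(seq=[11])
        total(seq=[])
        -> return 0
      -> return 11
    -> return 26
  -> return 33
-> return 46

Final answer: 46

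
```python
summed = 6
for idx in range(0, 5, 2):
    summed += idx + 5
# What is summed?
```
Trace:
  summed=6
  summed=11, idx=0
  summed=18, idx=2
  summed=27, idx=4

Final answer: 27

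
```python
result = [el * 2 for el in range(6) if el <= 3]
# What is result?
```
Trace:
  el=0
  el=1
  el=2
  el=3
  el=4
  el=5
  result=[0, 2, 4, 6]

Final answer: [0, 2, 4, 6]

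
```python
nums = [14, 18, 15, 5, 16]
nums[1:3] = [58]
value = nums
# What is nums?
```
Trace:
  nums=[14, 18, 15, 5, 16]
  nums=[14, 58, 5, 16]
  nums=[14, 58, 5, 16], value=[14, 58, 5, 16]

Final answer: [14, 58, 5, 16]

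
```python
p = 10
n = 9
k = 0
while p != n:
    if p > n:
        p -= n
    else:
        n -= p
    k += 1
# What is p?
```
Trace:
  p=10
  p=10, n=9
  p=10, n=9, k=0
  p=1, n=9, k=1
  p=1, n=8, k=2
  p=1, n=7, k=3
  p=1, n=6, k=4
  p=1, n=5, k=5
  p=1, n=4, k=6
  p=1, n=3, k=7
  p=1, n=2, k=8
  p=1, n=1, k=9

Final answer: 1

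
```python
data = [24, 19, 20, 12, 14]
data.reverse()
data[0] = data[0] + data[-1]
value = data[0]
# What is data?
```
Trace:
  data=[24, 19, 20, 12, 14]
  data=[14, 12, 20, 19, 24]
  data=[38, 12, 20, 19, 24]
  data=[38, 12, 20, 19, 24], value=38

Final answer: [38, 12, 20, 19, 24]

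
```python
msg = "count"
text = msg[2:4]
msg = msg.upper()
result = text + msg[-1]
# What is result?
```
Trace:
  msg='count'
  msg='count', text='un'
  msg='COUNT', text='un'
  msg='COUNT', text='un', result='unT'

Final answer: 'unT'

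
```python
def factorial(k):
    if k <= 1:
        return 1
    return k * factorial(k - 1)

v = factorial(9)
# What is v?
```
Call trace:
factorial(k=9)
  factorial(k=8)
    factorial(k=7)
      factorial(k=6)
        factorial(k=5)
          factorial(k=4)
            factorial(k=3)
              factorial(k=2)
                factorial(k=1)
                -> return 1
              -> return 2
            -> return 6
          -> return 24
        -> return 120
      -> return 720
    -> return 5040
  -> return 40320
-> return 362880

Final answer: 362880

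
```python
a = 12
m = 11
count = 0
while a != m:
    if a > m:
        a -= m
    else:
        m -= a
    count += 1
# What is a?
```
Trace:
  a=12
  a=12, m=11
  a=12, m=11, count=0
  a=1, m=11, count=1
  a=1, m=10, count=2
  a=1, m=9, count=3
  a=1, m=8, count=4
  a=1, m=7, count=5
  a=1, m=6, count=6
  a=1, m=5, count=7
  a=1, m=4, count=8
  a=1, m=3, count=9
  a=1, m=2, count=10
  a=1, m=1, count=11

Final answer: 1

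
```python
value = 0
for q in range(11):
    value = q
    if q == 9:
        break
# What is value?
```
Trace:
  value=0
  value=0, q=0
  value=1, q=1
  value=2, q=2
  value=3, q=3
  value=4, q=4
  value=5, q=5
  value=6, q=6
  value=7, q=7
  value=8, q=8
  value=9, q=9

Final answer: 9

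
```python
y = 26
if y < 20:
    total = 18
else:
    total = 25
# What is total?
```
Trace:
  y=26
  y=26, total=25

Final answer: 25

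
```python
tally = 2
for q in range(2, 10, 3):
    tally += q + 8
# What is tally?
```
Trace:
  tally=2
  tally=12, q=2
  tally=25, q=5
  tally=41, q=8

Final answer: 41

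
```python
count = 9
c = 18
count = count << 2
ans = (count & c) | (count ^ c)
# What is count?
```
Trace:
  count=9
  count=9, c=18
  count=36, c=18
  count=36, c=18, ans=54

Final answer: 36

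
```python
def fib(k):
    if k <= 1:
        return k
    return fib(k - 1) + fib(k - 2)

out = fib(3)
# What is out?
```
Call trace:
fib(k=3)
  fib(k=2)
    fib(k=1)
    -> return 1
    fib(k=0)
    -> return 0
  -> return 1
  fib(k=1)
  -> return 1
-> return 2

Final answer: 2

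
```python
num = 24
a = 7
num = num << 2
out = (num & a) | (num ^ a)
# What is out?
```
Trace:
  num=24
  num=24, a=7
  num=96, a=7
  num=96, a=7, out=103

Final answer: 103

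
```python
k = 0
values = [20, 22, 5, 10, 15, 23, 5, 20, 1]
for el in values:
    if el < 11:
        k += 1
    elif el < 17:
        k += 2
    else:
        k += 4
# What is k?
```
Trace:
  k=0
  k=4, el=20
  k=8, el=22
  k=9, el=5
  k=10, el=10
  k=12, el=15
  k=16, el=23
  k=17, el=5
  k=21, el=20
  k=22, el=1

Final answer: 22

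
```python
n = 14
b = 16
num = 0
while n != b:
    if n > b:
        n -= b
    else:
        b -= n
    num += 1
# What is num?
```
Trace:
  n=14
  n=14, b=16
  n=14, b=16, num=0
  n=14, b=2, num=1
  n=12, b=2, num=2
  n=10, b=2, num=3
  n=8, b=2, num=4
  n=6, b=2, num=5
  n=4, b=2, num=6
  n=2, b=2, num=7

Final answer: 7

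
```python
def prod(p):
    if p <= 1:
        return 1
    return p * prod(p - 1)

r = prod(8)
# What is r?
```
Call trace:
prod(p=8)
  prod(p=7)
    prod(p=6)
      prod(p=5)
        prod(p=4)
          prod(p=3)
            prod(p=2)
              prod(p=1)
              -> return 1
            -> return 2
          -> return 6
        -> return 24
      -> return 120
    -> return 720
  -> return 5040
-> return 40320

Final answer: 40320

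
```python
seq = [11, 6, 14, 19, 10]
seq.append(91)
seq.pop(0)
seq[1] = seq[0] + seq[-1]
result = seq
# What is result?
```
Trace:
  seq=[11, 6, 14, 19, 10]
  seq=[11, 6, 14, 19, 10, 91]
  seq=[6, 14, 19, 10, 91]
  seq=[6, 97, 19, 10, 91]
  seq=[6, 97, 19, 10, 91], result=[6, 97, 19, 10, 91]

Final answer: [6, 97, 19, 10, 91]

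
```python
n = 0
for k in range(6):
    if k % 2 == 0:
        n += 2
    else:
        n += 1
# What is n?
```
Trace:
  n=0
  n=2, k=0
  n=3, k=1
  n=5, k=2
  n=6, k=3
  n=8, k=4
  n=9, k=5

Final answer: 9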